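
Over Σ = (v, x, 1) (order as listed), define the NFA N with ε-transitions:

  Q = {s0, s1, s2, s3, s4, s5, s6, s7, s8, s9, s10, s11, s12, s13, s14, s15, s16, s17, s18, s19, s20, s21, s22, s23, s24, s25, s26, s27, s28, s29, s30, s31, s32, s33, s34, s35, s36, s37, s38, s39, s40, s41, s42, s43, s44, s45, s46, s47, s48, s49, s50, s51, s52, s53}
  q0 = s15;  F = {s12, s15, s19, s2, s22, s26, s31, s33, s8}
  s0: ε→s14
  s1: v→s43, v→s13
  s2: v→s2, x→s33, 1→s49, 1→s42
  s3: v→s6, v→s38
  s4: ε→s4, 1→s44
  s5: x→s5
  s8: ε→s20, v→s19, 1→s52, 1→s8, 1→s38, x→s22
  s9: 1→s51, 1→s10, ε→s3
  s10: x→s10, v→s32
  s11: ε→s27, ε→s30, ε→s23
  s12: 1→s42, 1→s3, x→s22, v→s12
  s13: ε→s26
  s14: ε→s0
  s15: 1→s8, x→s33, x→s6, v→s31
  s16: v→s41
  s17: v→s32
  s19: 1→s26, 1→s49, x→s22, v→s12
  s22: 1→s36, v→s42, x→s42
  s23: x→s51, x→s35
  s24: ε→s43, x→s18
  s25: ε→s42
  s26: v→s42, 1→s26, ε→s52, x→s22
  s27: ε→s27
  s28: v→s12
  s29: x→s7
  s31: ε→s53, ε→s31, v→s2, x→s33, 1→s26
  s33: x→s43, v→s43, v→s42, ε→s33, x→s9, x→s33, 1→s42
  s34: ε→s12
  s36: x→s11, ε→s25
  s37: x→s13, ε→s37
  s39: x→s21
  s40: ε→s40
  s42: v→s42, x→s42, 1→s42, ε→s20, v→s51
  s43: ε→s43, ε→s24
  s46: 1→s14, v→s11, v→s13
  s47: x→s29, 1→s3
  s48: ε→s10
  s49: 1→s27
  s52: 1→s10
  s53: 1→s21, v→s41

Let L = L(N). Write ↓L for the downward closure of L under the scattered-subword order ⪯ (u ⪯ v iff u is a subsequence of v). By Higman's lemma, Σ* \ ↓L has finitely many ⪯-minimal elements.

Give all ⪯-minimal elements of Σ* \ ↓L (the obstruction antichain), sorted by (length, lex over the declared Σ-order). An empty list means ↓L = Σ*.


|Q|=54, |F|=9, |δ|=93 (24 ε).
min D↑ (10 st, q0=0, F={6}): 0:v→1,x→2,1→3 1:v→4,x→2,1→5 2:v→6,x→2,1→6 3:v→7,x→8,1→3 4:v→4,x→2,1→6 5:v→6,x→8,1→5 6:v→6,x→6,1→6 7:v→9,x→8,1→5 8:v→6,x→6,1→6 9:v→9,x→8,1→6.
'xv': |S_i|=[33, 21, 9] end={s18,s20,s24,s32,s38,s42,s43,s51,s6} — reject; 2/2 deletions ∈↓L.
'x1': N↓-sim [33, 21, 12] end={s10,s11,s20,s23,s25,s27,s30,s32,s35,s36,s42,s51} rej; 2/2 del acc.
'vv1': N↓-sim [33, 31, 25, 16] end={s10,s11,s20,s23,s25,s27,s3,s30,s32,s35,s36,s38,…} — reject; 3/3 single-dels accept.
'v1v': run [33, 31, 20, 6] end={s20,s32,s38,s42,s51,s6} rej; 3/3 single-dels accept.
'1xx': |S_i|=[33, 23, 13, 10] end={s10,s11,s20,s23,s27,s30,s32,s35,s42,s51} rej; 3/3 single-dels accept.
5 obstructions.

A = [xv, x1, vv1, v1v, 1xx].


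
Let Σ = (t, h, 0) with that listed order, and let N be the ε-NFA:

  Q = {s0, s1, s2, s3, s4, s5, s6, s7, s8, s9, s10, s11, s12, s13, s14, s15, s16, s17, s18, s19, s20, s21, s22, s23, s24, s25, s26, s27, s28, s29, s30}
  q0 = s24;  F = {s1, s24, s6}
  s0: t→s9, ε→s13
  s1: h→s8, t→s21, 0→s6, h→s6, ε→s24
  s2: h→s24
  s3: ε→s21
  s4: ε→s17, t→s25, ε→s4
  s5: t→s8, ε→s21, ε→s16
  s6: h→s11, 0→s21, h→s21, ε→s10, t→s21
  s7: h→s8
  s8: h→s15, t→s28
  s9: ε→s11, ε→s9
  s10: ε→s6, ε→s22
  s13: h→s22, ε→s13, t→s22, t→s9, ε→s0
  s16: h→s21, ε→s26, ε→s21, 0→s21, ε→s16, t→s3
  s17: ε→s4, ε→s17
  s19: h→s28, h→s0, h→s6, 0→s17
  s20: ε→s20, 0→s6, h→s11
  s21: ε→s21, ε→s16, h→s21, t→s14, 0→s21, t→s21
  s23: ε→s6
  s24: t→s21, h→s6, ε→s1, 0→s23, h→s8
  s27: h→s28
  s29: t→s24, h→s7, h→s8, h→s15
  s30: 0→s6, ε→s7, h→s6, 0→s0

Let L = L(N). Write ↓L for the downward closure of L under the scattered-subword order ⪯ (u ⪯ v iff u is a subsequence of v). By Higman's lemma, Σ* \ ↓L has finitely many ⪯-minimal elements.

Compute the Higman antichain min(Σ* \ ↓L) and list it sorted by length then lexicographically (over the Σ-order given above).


|Q|=31, |F|=3, |δ|=68 (25 ε).
min D↑ (3 st, q0=0, F={1}): 0:t→1,h→2,0→2 1:t→1,h→1,0→1 2:t→1,h→1,0→1.
't': run [15, 6] end={s14,s16,s21,s26,s28,s3} ∉↓L; 1/1 single-dels accept.
'hh': run [15, 12, 7] end={s11,s14,s15,s16,s21,s26,s3} ∉↓L; 2/2 del acc.
'h0': |S_i|=[15, 12, 5] end={s14,s16,s21,s26,s3} rej; 2/2 del acc.
'0h': |S_i|=[15, 10, 6] end={s11,s14,s16,s21,s26,s3} ∉↓L; 2/2 single-dels accept.
'00': N↓-sim [15, 10, 5] end={s14,s16,s21,s26,s3} — reject; 2/2 del acc.
5 minimals (antichain).

min(Σ*\↓L) = [t, hh, h0, 0h, 00].


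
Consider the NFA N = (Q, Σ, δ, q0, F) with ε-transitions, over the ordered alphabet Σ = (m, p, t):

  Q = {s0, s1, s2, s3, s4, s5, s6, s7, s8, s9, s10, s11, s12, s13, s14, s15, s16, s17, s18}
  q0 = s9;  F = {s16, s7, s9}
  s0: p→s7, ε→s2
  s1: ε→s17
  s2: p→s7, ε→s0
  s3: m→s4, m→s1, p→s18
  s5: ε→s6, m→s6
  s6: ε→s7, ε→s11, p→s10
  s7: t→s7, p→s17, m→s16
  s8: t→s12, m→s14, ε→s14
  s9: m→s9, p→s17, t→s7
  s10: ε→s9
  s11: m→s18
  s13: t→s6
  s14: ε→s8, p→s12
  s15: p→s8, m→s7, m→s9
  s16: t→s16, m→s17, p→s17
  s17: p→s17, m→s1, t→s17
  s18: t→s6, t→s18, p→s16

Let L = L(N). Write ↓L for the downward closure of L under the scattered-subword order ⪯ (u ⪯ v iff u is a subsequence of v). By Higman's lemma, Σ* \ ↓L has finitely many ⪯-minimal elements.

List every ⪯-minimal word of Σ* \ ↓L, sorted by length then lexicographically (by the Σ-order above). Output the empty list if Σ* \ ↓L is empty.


|Q|=19, |F|=3, |δ|=39 (9 ε).
min D↑ (4 st, q0=0, F={1}): 0:m→0,p→1,t→2 1:m→1,p→1,t→1 2:m→3,p→1,t→2 3:m→1,p→1,t→3 [Hopcroft].
'p': run [5, 2] end={s1,s17} ∉↓L; 1/1 del acc.
'tmm': run [5, 4, 3, 2] end={s1,s17} ∉↓L; 3/3 deletions ∈↓L.
2 minimals (antichain).

min(Σ*\↓L) = [p, tmm].


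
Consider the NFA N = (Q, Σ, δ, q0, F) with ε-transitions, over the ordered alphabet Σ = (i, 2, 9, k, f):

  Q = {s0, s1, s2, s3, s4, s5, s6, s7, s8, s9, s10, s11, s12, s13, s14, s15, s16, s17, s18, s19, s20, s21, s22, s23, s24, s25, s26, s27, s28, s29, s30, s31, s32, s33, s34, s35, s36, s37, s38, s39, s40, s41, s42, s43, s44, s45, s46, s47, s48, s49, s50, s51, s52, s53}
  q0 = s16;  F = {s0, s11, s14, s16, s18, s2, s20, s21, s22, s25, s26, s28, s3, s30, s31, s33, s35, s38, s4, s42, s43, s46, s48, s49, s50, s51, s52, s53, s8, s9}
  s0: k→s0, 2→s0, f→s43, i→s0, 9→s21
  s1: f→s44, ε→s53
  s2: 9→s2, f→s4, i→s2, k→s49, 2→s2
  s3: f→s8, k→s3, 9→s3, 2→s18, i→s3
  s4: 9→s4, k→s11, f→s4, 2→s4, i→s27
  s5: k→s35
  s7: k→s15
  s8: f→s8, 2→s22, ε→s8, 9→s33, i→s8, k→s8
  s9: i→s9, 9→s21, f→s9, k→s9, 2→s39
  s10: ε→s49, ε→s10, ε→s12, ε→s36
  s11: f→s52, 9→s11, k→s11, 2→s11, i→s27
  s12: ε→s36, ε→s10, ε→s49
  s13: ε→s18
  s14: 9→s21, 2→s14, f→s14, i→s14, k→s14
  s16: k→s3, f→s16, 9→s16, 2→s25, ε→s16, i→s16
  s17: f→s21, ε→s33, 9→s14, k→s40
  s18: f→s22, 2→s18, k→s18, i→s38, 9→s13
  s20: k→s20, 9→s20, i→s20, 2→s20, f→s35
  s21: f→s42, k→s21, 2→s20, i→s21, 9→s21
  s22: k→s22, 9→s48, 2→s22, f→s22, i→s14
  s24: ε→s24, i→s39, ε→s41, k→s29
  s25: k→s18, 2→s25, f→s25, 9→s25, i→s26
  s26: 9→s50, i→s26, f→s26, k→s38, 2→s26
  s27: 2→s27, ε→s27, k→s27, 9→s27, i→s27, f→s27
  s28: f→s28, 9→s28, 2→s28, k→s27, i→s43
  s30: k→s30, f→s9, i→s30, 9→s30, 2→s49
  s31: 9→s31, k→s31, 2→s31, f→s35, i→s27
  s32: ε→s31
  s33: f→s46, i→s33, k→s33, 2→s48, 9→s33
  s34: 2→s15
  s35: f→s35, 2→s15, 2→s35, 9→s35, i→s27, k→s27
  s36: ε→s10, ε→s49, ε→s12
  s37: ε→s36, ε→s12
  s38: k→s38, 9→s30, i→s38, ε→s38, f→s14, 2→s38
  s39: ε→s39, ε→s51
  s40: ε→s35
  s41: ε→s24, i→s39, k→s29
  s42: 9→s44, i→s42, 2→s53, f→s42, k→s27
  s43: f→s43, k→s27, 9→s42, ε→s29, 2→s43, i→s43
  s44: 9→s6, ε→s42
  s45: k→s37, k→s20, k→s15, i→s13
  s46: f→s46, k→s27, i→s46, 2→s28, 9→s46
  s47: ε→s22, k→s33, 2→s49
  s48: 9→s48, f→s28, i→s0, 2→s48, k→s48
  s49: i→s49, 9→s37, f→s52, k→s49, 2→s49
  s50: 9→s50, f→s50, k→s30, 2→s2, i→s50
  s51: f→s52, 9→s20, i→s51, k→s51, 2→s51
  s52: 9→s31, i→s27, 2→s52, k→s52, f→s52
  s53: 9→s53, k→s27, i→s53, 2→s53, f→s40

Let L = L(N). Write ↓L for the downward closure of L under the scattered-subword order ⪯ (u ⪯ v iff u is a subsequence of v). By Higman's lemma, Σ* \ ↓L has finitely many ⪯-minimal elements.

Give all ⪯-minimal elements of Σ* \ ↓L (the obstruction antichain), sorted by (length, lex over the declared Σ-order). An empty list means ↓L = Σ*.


A = [kf9fk, 2i92fi].

|Q|=54, |F|=30, |δ|=203 (29 ε).
min D↑ (31 st, q0=0, F={21}): 0:i→0,2→1,9→0,k→2,f→0 1:i→3,2→1,9→1,k→4,f→1 2:i→2,2→4,9→2,k→2,f→5 3:i→3,2→3,9→6,k→7,f→3 4:i→7,2→4,9→4,k→4,f→8 5:i→5,2→8,9→9,k→5,f→5 6:i→6,2→10,9→6,k→11,f→6 7:i→7,2→7,9→11,k→7,f→12 8:i→12,2→8,9→13,k→8,f→8 9:i→9,2→13,9→9,k→9,f→14 10:i→10,2→10,9→10,k→15,f→16 11:i→11,2→15,9→11,k→11,f→17 12:i→12,2→12,9→18,k→12,f→12 13:i→19,2→13,9→13,k→13,f→20 14:i→14,2→20,9→14,k→21,f→14 15:i→15,2→15,9→15,k→15,f→22 16:i→21,2→16,9→16,k→23,f→16 17:i→17,2→24,9→18,k→17,f→17 18:i→18,2→25,9→18,k→18,f→26 19:i→19,2→19,9→18,k→19,f→27 20:i→27,2→20,9→20,k→21,f→20 21:i→21,2→21,9→21,k→21,f→21 22:i→21,2→22,9→28,k→22,f→22 23:i→21,2→23,9→23,k→23,f→22 24:i→24,2→24,9→25,k→24,f→22 25:i→25,2→25,9→25,k→25,f→29 26:i→26,2→30,9→26,k→21,f→26 27:i→27,2→27,9→26,k→21,f→27 28:i→21,2→28,9→28,k→28,f→29 29:i→21,2→29,9→29,k→21,f→29 30:i→30,2→30,9→30,k→21,f→29 (ε-aug+det+¬).
'kf9fk': N↓-sim [42, 36, 25, 18, 12, 1] end={s27} rej; 5/5 del acc.
'2i92fi': run [42, 37, 31, 25, 18, 8, 1] end={s27} rej; 6/6 single-dels accept.
2 words, ⪯-incomp.


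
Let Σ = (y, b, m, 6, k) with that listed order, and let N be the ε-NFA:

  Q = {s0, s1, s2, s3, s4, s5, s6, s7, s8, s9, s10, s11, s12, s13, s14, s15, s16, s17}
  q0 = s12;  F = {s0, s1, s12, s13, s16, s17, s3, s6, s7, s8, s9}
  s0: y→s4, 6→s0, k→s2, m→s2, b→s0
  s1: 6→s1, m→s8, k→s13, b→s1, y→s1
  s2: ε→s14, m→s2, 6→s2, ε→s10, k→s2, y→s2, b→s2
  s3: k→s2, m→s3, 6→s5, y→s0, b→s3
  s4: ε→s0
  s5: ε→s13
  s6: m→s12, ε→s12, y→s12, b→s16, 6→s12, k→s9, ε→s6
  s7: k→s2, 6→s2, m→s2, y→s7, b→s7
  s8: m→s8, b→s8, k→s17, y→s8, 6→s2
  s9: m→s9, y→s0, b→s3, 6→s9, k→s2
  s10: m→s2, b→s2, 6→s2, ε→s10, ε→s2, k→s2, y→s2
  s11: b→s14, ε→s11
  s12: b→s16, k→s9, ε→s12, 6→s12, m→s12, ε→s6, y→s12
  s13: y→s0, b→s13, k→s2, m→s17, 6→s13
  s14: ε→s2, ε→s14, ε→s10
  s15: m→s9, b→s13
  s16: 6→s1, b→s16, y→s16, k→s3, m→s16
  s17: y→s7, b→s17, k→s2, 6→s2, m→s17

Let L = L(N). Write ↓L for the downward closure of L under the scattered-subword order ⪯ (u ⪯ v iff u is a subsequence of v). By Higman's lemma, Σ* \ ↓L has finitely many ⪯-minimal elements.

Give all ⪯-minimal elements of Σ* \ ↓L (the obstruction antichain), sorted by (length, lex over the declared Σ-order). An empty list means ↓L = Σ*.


Antichain: [kk, kym, b6m6].

|Q|=18, |F|=11, |δ|=82 (14 ε).
min D↑ (11 st, q0=0, F={6}): 0:y→0,b→1,m→0,6→0,k→2 1:y→1,b→1,m→1,6→3,k→4 2:y→5,b→4,m→2,6→2,k→6 3:y→3,b→3,m→7,6→3,k→8 4:y→5,b→4,m→4,6→8,k→6 5:y→5,b→5,m→6,6→5,k→6 6:y→6,b→6,m→6,6→6,k→6 7:y→7,b→7,m→7,6→6,k→9 8:y→5,b→8,m→9,6→8,k→6 9:y→10,b→9,m→9,6→6,k→6 10:y→10,b→10,m→6,6→6,k→6 (ε-aug+det+¬).
'kk': |S_i|=[16, 11, 3] end={s10,s14,s2} ∉↓L; 2/2 del acc.
'kym': N↓-sim [16, 11, 6, 3] end={s10,s14,s2} rej; 3/3 del acc.
'b6m6': N↓-sim [16, 13, 11, 6, 3] end={s10,s14,s2} ∉↓L; 4/4 deletions ∈↓L.
3 minimals (antichain).


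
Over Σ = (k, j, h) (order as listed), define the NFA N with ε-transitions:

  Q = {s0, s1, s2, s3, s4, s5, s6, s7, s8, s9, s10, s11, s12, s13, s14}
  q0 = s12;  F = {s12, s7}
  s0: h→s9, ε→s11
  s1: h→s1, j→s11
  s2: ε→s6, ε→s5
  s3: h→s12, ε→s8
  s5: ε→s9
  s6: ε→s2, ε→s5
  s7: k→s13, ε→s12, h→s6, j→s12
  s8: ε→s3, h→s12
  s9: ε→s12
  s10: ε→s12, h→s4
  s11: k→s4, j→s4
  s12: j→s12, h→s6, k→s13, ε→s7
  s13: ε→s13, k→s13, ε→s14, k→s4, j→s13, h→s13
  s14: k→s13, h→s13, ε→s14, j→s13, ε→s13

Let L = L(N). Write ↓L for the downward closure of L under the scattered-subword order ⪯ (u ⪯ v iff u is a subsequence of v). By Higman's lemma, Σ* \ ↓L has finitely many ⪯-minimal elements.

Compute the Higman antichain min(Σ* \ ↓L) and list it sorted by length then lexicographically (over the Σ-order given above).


Antichain: [k].

|Q|=15, |F|=2, |δ|=37 (16 ε).
min D↑ (2 st, q0=0, F={1}): 0:k→1,j→0,h→0 1:k→1,j→1,h→1 [Hopcroft].
'k': run [9, 3] end={s13,s14,s4} — reject; 1/1 single-dels accept.
1 minimals (antichain).


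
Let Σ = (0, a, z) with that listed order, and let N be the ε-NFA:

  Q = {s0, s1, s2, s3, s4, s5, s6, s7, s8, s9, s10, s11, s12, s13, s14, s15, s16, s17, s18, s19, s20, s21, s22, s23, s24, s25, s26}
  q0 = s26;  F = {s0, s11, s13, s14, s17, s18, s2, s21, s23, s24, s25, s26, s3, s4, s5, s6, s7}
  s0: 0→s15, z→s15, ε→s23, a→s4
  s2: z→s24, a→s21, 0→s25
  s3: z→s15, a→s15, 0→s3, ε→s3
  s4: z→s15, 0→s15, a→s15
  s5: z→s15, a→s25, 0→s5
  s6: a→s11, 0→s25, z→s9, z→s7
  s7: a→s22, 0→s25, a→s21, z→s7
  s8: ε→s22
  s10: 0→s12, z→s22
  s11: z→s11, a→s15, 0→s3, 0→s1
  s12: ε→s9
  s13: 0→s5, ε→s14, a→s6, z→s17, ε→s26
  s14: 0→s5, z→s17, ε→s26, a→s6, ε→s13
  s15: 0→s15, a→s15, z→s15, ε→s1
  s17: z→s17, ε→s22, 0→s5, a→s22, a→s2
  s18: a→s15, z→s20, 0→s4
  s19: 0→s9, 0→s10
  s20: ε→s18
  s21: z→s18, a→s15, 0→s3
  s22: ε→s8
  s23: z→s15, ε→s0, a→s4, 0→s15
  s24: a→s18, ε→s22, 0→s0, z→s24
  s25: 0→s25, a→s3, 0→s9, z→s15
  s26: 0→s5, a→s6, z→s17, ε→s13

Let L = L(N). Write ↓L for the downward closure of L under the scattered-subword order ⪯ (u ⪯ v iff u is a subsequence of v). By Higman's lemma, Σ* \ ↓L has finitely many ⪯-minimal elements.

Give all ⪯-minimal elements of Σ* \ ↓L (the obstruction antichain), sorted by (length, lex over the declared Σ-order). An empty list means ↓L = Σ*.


|Q|=27, |F|=17, |δ|=78 (15 ε).
min D↑ (15 st, q0=0, F={5}): 0:0→1,a→2,z→3 1:0→1,a→4,z→5 2:0→4,a→6,z→7 3:0→1,a→8,z→3 4:0→4,a→9,z→5 5:0→5,a→5,z→5 6:0→9,a→5,z→6 7:0→4,a→10,z→7 8:0→4,a→10,z→11 9:0→9,a→5,z→5 10:0→9,a→5,z→12 11:0→13,a→12,z→11 12:0→14,a→5,z→12 13:0→5,a→14,z→5 14:0→5,a→5,z→5.
'0z': run [23, 9, 2] end={s1,s15} — reject; 2/2 del acc.
'aaa': |S_i|=[23, 18, 10, 2] end={s1,s15} — reject; 3/3 deletions ∈↓L.
'zaz00': run [23, 19, 15, 10, 5, 2] end={s1,s15} ∉↓L; 5/5 deletions ∈↓L.
3 obstructions.

min(Σ*\↓L) = [0z, aaa, zaz00].


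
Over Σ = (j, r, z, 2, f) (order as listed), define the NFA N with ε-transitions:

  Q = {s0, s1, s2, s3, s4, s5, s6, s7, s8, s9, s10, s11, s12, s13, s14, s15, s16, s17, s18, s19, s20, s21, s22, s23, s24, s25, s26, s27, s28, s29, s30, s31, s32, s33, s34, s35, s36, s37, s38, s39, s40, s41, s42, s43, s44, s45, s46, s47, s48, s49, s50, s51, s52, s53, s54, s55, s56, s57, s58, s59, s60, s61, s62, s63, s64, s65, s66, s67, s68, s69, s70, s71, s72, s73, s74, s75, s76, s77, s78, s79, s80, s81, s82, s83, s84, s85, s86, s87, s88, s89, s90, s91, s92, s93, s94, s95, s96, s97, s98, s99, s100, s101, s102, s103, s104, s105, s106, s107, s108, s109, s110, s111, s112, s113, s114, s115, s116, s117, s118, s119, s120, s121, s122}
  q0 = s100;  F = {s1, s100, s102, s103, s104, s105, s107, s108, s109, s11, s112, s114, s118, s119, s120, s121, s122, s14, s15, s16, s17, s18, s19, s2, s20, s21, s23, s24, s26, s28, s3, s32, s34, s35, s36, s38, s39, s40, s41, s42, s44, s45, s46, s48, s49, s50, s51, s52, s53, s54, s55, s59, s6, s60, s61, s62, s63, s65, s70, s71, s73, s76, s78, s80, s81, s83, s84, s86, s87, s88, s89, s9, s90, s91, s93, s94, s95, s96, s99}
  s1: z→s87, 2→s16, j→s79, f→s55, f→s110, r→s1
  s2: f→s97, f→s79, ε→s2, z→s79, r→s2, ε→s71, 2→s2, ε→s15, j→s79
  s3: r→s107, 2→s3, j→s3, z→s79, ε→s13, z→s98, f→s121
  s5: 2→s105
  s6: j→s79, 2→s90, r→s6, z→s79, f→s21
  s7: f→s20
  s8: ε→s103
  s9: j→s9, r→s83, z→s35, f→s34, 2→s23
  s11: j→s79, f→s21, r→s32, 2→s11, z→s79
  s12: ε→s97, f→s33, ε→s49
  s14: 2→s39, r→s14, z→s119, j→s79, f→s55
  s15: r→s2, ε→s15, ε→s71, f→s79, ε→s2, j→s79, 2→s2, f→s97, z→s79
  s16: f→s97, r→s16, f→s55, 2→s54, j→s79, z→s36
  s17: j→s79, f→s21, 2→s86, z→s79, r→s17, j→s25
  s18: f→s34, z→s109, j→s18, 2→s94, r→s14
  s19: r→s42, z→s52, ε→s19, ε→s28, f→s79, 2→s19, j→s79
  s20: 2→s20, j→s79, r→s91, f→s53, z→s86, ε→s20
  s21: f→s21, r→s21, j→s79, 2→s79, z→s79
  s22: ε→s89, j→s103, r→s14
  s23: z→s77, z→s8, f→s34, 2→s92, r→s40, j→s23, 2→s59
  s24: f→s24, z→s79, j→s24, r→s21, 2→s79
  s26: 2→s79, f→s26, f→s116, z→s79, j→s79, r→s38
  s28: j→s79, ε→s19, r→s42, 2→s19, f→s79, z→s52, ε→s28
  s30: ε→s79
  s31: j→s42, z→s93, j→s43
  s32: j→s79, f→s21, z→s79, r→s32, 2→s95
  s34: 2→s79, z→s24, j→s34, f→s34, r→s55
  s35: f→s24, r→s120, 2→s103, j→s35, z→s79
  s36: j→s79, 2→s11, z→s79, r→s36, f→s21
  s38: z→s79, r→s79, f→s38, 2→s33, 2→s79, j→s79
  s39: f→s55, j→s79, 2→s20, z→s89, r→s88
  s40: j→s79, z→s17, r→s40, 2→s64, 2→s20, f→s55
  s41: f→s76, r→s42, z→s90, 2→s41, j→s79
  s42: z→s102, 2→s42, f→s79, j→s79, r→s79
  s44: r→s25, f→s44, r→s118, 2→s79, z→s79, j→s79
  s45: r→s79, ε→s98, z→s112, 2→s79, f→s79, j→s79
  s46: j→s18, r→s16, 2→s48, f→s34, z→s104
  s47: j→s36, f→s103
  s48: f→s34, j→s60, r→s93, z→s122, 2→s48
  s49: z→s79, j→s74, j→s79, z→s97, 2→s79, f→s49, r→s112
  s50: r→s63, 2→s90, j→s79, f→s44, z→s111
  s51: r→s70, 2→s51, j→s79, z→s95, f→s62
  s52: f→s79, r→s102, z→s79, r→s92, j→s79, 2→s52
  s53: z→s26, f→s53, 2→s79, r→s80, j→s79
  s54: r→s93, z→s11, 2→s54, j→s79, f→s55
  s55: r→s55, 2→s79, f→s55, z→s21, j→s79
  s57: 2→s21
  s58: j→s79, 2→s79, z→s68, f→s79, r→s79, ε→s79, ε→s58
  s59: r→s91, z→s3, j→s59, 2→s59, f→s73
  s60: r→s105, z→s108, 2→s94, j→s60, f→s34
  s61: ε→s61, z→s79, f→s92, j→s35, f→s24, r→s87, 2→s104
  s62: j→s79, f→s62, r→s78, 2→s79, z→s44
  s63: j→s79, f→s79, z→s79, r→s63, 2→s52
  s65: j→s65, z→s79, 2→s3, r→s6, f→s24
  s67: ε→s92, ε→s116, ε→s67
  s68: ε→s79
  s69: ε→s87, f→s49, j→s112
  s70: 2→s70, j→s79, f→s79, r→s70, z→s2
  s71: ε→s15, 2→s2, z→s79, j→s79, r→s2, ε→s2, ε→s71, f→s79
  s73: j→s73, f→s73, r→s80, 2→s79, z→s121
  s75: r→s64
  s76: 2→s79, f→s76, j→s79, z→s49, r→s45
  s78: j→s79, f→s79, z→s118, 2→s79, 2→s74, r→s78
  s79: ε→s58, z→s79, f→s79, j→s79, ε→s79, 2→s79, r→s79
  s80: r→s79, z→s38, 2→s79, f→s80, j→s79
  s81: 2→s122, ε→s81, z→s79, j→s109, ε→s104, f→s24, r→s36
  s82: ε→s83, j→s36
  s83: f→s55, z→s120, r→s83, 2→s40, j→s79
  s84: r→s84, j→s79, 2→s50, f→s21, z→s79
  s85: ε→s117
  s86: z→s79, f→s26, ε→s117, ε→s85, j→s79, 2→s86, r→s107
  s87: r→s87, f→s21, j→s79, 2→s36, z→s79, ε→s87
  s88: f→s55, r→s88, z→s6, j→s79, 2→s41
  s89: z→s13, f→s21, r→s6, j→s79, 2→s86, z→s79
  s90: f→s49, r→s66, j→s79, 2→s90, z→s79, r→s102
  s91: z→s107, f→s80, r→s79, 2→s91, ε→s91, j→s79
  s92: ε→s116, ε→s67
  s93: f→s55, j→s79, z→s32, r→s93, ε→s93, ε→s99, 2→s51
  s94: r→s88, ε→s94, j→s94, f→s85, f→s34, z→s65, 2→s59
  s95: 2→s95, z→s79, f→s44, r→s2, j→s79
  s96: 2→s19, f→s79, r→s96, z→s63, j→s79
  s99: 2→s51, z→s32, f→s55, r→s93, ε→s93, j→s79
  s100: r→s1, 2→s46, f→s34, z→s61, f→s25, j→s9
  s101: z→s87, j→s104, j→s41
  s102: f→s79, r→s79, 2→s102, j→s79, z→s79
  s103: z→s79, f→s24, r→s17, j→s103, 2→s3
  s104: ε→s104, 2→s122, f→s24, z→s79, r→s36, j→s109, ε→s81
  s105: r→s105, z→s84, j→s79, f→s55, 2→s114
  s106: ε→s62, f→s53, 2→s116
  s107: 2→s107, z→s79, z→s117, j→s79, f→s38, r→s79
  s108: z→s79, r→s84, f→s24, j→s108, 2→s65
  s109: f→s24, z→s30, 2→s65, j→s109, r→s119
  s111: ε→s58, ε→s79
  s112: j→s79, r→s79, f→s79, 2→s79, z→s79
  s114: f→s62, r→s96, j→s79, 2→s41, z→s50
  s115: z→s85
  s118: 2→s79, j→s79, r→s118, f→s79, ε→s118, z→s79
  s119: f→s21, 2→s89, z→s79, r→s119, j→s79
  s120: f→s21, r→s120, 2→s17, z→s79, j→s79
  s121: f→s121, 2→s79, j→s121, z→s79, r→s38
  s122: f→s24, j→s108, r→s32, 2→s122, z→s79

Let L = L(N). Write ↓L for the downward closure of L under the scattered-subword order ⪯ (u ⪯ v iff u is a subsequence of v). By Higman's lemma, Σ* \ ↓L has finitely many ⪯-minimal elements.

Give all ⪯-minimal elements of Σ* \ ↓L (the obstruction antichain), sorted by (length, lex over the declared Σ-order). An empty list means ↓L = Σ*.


|Q|=123, |F|=79, |δ|=499 (51 ε).
min D↑ (75 st, q0=0, F={9}): 0:j→1,r→2,z→3,2→4,f→5 1:j→1,r→6,z→7,2→8,f→5 2:j→9,r→2,z→10,2→11,f→12 3:j→7,r→10,z→9,2→13,f→14 4:j→15,r→11,z→13,2→16,f→5 5:j→5,r→12,z→14,2→9,f→5 6:j→9,r→6,z→17,2→18,f→12 7:j→7,r→17,z→9,2→19,f→14 8:j→8,r→18,z→19,2→20,f→5 9:j→9,r→9,z→9,2→9,f→9 10:j→9,r→10,z→9,2→21,f→22 11:j→9,r→11,z→21,2→23,f→12 12:j→9,r→12,z→22,2→9,f→12 13:j→24,r→21,z→9,2→25,f→14 14:j→14,r→22,z→9,2→9,f→14 15:j→15,r→26,z→24,2→27,f→5 16:j→28,r→29,z→25,2→16,f→5 17:j→9,r→17,z→9,2→30,f→22 18:j→9,r→18,z→30,2→31,f→12 19:j→19,r→30,z→9,2→32,f→14 20:j→20,r→33,z→32,2→20,f→34 21:j→9,r→21,z→9,2→35,f→22 22:j→9,r→22,z→9,2→9,f→22 23:j→9,r→29,z→35,2→23,f→12 24:j→24,r→36,z→9,2→37,f→14 25:j→38,r→39,z→9,2→25,f→14 26:j→9,r→26,z→36,2→40,f→12 27:j→27,r→41,z→37,2→20,f→5 28:j→28,r→42,z→38,2→27,f→5 29:j→9,r→29,z→39,2→43,f→12 30:j→9,r→30,z→9,2→44,f→22 31:j→9,r→33,z→44,2→31,f→45 32:j→32,r→46,z→9,2→32,f→47 33:j→9,r→9,z→46,2→33,f→48 34:j→34,r→48,z→47,2→9,f→34 35:j→9,r→39,z→9,2→35,f→22 36:j→9,r→36,z→9,2→49,f→22 37:j→37,r→50,z→9,2→32,f→14 38:j→38,r→51,z→9,2→37,f→14 39:j→9,r→39,z→9,2→52,f→22 40:j→9,r→41,z→49,2→31,f→12 41:j→9,r→41,z→50,2→53,f→12 42:j→9,r→42,z→51,2→54,f→12 43:j→9,r→55,z→52,2→43,f→56 44:j→9,r→46,z→9,2→44,f→57 45:j→9,r→48,z→57,2→9,f→45 46:j→9,r→9,z→9,2→46,f→58 47:j→47,r→58,z→9,2→9,f→47 48:j→9,r→9,z→58,2→9,f→48 49:j→9,r→50,z→9,2→44,f→22 50:j→9,r→50,z→9,2→59,f→22 51:j→9,r→51,z→9,2→60,f→22 52:j→9,r→61,z→9,2→52,f→62 53:j→9,r→63,z→59,2→53,f→64 54:j→9,r→65,z→60,2→53,f→56 55:j→9,r→55,z→61,2→55,f→9 56:j→9,r→66,z→62,2→9,f→56 57:j→9,r→58,z→9,2→9,f→57 58:j→9,r→9,z→9,2→9,f→58 59:j→9,r→67,z→9,2→59,f→68 60:j→9,r→69,z→9,2→59,f→62 61:j→9,r→61,z→9,2→61,f→9 62:j→9,r→70,z→9,2→9,f→62 63:j→9,r→9,z→67,2→63,f→9 64:j→9,r→71,z→68,2→9,f→64 65:j→9,r→65,z→69,2→72,f→9 66:j→9,r→66,z→70,2→9,f→9 67:j→9,r→9,z→9,2→67,f→9 68:j→9,r→73,z→9,2→9,f→68 69:j→9,r→69,z→9,2→74,f→9 70:j→9,r→70,z→9,2→9,f→9 71:j→9,r→9,z→73,2→9,f→9 72:j→9,r→63,z→74,2→72,f→9 73:j→9,r→9,z→9,2→9,f→9 74:j→9,r→67,z→9,2→74,f→9 [Hopcroft].
'rj': N↓-sim [100, 74, 5] end={s25,s58,s68,s74,s79} ∉↓L; 2/2 single-dels accept.
'zz': |S_i|=[100, 59, 9] end={s111,s117,s13,s30,s58,s68,s79,s97,s98} ∉↓L; 2/2 deletions ∈↓L.
'f2': run [100, 32, 5] end={s33,s58,s68,s74,s79} rej; 2/2 single-dels accept.
'j22rr': N↓-sim [100, 77, 64, 38, 18, 3] end={s58,s68,s79} — reject; 5/5 del acc.
'22r2rf': |S_i|=[100, 91, 75, 52, 43, 26, 4] end={s58,s68,s79,s97} — reject; 6/6 deletions ∈↓L.
5 minimals (antichain).

A = [rj, zz, f2, j22rr, 22r2rf].


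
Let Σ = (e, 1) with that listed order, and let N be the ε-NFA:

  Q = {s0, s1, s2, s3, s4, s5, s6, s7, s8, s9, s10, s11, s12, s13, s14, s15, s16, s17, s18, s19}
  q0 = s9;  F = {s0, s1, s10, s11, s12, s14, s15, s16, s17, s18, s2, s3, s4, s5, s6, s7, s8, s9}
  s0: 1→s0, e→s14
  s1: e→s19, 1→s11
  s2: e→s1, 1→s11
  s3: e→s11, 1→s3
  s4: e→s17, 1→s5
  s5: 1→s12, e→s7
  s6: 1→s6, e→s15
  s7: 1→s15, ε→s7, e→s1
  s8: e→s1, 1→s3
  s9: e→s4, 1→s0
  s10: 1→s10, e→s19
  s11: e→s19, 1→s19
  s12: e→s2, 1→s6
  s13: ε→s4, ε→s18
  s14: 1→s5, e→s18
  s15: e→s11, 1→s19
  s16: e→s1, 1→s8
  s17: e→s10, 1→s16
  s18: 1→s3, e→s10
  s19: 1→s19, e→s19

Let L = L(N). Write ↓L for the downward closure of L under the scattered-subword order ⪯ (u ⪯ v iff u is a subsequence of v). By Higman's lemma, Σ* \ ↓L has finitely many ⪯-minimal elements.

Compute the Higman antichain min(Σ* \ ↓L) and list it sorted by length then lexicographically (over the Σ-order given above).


|Q|=20, |F|=18, |δ|=41 (3 ε).
min D↑ (19 st, q0=0, F={11}): 0:e→1,1→2 1:e→3,1→4 2:e→5,1→2 3:e→6,1→7 4:e→8,1→9 5:e→10,1→4 6:e→11,1→6 7:e→12,1→13 8:e→12,1→14 9:e→15,1→16 10:e→6,1→17 11:e→11,1→11 12:e→11,1→18 13:e→12,1→17 14:e→18,1→11 15:e→12,1→18 16:e→14,1→16 17:e→18,1→17 18:e→11,1→11 [Hopcroft].
'eeee': run [19, 17, 12, 4, 1] end={s19} ∉↓L; 4/4 deletions ∈↓L.
'e1e11': |S_i|=[19, 17, 13, 6, 3, 1] end={s19} — reject; 5/5 deletions ∈↓L.
'e11e1e': run [19, 17, 13, 10, 5, 2, 1] end={s19} ∉↓L; 6/6 del acc.
'e111e1': |S_i|=[19, 17, 13, 10, 6, 3, 1] end={s19} — reject; 6/6 del acc.
'1ee1e1': |S_i|=[19, 16, 13, 9, 5, 2, 1] end={s19} rej; 6/6 deletions ∈↓L.
5 obstructions.

A = [eeee, e1e11, e11e1e, e111e1, 1ee1e1].


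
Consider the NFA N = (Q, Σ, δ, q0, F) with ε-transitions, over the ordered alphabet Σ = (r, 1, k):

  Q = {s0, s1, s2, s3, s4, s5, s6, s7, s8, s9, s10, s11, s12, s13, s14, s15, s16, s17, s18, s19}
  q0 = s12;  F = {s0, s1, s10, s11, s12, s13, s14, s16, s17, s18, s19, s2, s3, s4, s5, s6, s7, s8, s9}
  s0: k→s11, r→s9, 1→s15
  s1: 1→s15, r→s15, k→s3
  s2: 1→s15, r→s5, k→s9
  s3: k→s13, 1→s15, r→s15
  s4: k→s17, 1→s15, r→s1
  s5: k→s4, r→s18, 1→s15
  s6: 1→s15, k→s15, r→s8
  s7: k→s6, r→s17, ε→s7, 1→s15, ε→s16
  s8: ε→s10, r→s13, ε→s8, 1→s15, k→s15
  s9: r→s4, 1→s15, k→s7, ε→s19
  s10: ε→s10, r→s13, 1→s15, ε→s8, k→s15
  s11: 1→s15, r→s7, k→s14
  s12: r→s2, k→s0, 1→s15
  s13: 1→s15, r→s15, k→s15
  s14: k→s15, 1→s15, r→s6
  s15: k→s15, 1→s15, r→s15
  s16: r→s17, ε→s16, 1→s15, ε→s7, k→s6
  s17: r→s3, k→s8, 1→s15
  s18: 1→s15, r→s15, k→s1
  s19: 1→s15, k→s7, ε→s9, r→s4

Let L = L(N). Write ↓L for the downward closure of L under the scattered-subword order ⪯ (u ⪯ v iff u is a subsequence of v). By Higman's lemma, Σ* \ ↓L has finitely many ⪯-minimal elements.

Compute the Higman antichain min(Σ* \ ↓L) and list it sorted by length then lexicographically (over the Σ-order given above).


|Q|=20, |F|=19, |δ|=70 (10 ε).
min D↑ (17 st, q0=0, F={2}): 0:r→1,1→2,k→3 1:r→4,1→2,k→5 2:r→2,1→2,k→2 3:r→5,1→2,k→6 4:r→7,1→2,k→8 5:r→8,1→2,k→9 6:r→9,1→2,k→10 7:r→2,1→2,k→11 8:r→11,1→2,k→12 9:r→12,1→2,k→13 10:r→13,1→2,k→2 11:r→2,1→2,k→14 12:r→14,1→2,k→15 13:r→15,1→2,k→2 14:r→2,1→2,k→16 15:r→16,1→2,k→2 16:r→2,1→2,k→2 (ε-aug+det+¬).
'1': |S_i|=[20, 1] end={s15} ∉↓L; 1/1 del acc.
'rrrr': run [20, 16, 10, 5, 1] end={s15} ∉↓L; 4/4 deletions ∈↓L.
'kkkk': run [20, 16, 11, 6, 1] end={s15} rej; 4/4 del acc.
3 words, ⪯-incomp.

A = [1, rrrr, kkkk].


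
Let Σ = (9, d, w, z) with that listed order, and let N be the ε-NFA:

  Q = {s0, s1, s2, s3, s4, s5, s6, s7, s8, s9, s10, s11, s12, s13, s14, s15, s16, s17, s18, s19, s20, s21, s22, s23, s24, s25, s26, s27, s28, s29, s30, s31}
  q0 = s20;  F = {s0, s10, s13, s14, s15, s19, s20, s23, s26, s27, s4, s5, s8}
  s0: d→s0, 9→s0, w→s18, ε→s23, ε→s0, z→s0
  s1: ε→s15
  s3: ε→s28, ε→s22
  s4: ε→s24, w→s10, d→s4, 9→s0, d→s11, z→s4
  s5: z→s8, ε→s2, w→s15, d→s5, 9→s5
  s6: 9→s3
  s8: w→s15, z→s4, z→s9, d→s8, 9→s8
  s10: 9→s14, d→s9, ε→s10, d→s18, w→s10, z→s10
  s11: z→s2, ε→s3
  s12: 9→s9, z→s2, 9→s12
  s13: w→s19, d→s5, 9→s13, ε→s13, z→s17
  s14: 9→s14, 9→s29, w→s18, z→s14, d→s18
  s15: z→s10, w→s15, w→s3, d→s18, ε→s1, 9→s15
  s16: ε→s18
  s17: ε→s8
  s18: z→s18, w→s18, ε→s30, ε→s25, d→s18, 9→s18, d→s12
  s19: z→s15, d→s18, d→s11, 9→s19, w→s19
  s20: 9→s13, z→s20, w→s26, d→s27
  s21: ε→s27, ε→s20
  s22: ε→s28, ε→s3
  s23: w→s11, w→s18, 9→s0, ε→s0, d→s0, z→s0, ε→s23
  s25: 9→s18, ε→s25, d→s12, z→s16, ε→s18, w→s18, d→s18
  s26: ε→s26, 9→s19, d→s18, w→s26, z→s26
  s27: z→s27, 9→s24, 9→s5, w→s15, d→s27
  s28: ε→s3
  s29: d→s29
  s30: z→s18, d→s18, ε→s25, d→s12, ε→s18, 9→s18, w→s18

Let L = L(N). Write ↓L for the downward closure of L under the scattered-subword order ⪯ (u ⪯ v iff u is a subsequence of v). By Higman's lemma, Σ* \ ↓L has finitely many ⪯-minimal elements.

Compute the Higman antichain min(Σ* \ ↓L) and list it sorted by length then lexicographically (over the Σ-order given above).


A = [wd, 9zz9w, dwz9w].

|Q|=32, |F|=13, |δ|=108 (27 ε).
min D↑ (13 st, q0=0, F={8}): 0:9→1,d→2,w→3,z→0 1:9→1,d→4,w→5,z→6 2:9→4,d→2,w→7,z→2 3:9→5,d→8,w→3,z→3 4:9→4,d→4,w→7,z→6 5:9→5,d→8,w→5,z→7 6:9→6,d→6,w→7,z→9 7:9→7,d→8,w→7,z→10 8:9→8,d→8,w→8,z→8 9:9→11,d→9,w→10,z→9 10:9→12,d→8,w→10,z→10 11:9→11,d→11,w→8,z→11 12:9→12,d→8,w→8,z→12.
'wd': |S_i|=[28, 18, 12] end={s11,s12,s16,s18,s2,s22,s25,s28,s29,s3,s30,s9} ∉↓L; 2/2 deletions ∈↓L.
'9zz9w': |S_i|=[28, 25, 22, 18, 15, 11] end={s11,s12,s16,s18,s2,s22,s25,s28,s3,s30,s9} rej; 5/5 deletions ∈↓L.
'dwz9w': N↓-sim [28, 23, 16, 10, 9, 7] end={s12,s16,s18,s2,s25,s30,s9} — reject; 5/5 single-dels accept.
3 minimals (antichain).


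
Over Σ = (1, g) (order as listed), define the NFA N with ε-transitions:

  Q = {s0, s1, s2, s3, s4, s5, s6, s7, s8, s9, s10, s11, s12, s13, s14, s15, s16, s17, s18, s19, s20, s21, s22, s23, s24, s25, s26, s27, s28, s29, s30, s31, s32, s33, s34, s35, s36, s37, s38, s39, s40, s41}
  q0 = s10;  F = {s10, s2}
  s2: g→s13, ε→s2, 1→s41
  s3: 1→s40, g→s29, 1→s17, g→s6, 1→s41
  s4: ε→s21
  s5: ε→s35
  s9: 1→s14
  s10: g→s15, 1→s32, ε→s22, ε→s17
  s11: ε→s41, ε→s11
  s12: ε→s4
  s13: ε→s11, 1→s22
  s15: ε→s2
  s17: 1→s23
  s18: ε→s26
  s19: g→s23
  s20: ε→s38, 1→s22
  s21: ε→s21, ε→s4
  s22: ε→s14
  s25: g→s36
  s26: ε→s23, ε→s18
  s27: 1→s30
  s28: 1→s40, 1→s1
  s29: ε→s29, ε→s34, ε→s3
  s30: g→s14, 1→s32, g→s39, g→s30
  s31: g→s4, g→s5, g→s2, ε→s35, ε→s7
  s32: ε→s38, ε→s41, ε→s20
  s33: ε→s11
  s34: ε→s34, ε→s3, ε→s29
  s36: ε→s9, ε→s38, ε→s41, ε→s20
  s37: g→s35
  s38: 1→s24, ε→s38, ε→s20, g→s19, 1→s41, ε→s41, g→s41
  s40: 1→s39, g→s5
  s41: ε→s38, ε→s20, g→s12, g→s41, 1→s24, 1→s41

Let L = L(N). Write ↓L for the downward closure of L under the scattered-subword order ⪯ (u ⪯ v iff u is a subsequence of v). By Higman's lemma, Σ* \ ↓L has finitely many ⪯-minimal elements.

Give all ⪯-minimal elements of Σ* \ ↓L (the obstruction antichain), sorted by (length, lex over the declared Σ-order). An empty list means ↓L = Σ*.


|Q|=42, |F|=2, |δ|=74 (38 ε).
min D↑ (3 st, q0=0, F={1}): 0:1→1,g→2 1:1→1,g→1 2:1→1,g→1 [Hopcroft].
'1': |S_i|=[18, 12] end={s12,s14,s19,s20,s21,s22,s23,s24,s32,s38,s4,s41} rej; 1/1 deletions ∈↓L.
'gg': N↓-sim [18, 15, 13] end={s11,s12,s13,s14,s19,s20,s21,s22,s23,s24,s38,s4,…} ∉↓L; 2/2 single-dels accept.
2 obstructions.

min(Σ*\↓L) = [1, gg].


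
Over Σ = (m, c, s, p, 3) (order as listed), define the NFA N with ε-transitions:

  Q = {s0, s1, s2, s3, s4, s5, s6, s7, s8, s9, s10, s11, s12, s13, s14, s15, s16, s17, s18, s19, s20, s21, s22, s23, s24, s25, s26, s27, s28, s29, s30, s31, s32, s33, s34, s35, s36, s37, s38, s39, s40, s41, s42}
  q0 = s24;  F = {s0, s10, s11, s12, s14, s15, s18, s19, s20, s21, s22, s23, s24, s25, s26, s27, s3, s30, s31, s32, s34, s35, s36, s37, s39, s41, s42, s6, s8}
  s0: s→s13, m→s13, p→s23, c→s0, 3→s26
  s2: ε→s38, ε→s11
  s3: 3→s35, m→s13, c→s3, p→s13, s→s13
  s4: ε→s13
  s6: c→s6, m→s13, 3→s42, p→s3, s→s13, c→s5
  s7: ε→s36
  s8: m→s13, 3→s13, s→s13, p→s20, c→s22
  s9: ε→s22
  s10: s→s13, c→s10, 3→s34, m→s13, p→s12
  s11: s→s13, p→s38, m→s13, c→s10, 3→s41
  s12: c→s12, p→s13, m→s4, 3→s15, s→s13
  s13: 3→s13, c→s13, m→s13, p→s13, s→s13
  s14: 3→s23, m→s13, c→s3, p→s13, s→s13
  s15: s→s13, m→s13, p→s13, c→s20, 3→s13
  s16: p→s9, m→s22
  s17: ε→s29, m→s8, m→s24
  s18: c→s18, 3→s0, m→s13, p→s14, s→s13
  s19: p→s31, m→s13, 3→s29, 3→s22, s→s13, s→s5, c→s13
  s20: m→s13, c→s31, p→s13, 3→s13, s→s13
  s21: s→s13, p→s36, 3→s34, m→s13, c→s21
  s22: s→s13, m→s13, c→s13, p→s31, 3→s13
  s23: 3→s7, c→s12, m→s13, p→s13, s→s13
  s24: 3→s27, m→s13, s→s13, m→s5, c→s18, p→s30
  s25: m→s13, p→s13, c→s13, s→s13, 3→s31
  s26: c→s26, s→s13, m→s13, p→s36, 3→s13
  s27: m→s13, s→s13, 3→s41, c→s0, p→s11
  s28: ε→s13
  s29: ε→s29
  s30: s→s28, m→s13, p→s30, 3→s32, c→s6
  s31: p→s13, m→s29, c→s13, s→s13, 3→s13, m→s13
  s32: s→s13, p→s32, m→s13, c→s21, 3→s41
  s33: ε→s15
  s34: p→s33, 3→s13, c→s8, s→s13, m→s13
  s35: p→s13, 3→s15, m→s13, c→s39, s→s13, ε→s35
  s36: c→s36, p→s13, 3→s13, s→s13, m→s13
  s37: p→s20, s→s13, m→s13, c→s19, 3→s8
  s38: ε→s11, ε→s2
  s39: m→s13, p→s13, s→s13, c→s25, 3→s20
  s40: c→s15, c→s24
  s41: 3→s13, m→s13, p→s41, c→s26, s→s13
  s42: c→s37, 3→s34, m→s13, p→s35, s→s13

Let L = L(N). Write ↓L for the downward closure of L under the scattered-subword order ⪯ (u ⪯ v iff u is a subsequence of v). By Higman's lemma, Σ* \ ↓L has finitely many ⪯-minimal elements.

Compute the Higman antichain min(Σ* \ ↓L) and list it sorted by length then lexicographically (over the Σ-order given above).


|Q|=43, |F|=29, |δ|=173 (12 ε).
min D↑ (30 st, q0=0, F={1}): 0:m→1,c→2,s→1,p→3,3→4 1:m→1,c→1,s→1,p→1,3→1 2:m→1,c→2,s→1,p→5,3→6 3:m→1,c→7,s→1,p→3,3→8 4:m→1,c→6,s→1,p→9,3→10 5:m→1,c→11,s→1,p→1,3→12 6:m→1,c→6,s→1,p→12,3→13 7:m→1,c→7,s→1,p→11,3→14 8:m→1,c→15,s→1,p→8,3→10 9:m→1,c→16,s→1,p→9,3→10 10:m→1,c→13,s→1,p→10,3→1 11:m→1,c→11,s→1,p→1,3→17 12:m→1,c→18,s→1,p→1,3→19 13:m→1,c→13,s→1,p→19,3→1 14:m→1,c→20,s→1,p→17,3→21 15:m→1,c→15,s→1,p→19,3→21 16:m→1,c→16,s→1,p→18,3→21 17:m→1,c→22,s→1,p→1,3→23 18:m→1,c→18,s→1,p→1,3→23 19:m→1,c→19,s→1,p→1,3→1 20:m→1,c→24,s→1,p→25,3→26 21:m→1,c→26,s→1,p→23,3→1 22:m→1,c→27,s→1,p→1,3→25 23:m→1,c→25,s→1,p→1,3→1 24:m→1,c→1,s→1,p→28,3→29 25:m→1,c→28,s→1,p→1,3→1 26:m→1,c→29,s→1,p→25,3→1 27:m→1,c→1,s→1,p→1,3→28 28:m→1,c→1,s→1,p→1,3→1 29:m→1,c→1,s→1,p→28,3→1 (ε-aug+det+¬).
'm': N↓-sim [38, 4] end={s13,s29,s4,s5} rej; 1/1 del acc.
's': |S_i|=[38, 3] end={s13,s28,s5} — reject; 1/1 deletions ∈↓L.
'cpp': N↓-sim [38, 29, 16, 1] end={s13} — reject; 3/3 deletions ∈↓L.
'333': |S_i|=[38, 31, 13, 1] end={s13} ∉↓L; 3/3 deletions ∈↓L.
'p3cp3': N↓-sim [38, 34, 25, 19, 7, 1] end={s13} rej; 5/5 del acc.
'pc3ccc': |S_i|=[38, 34, 24, 16, 11, 7, 1] end={s13} ∉↓L; 6/6 single-dels accept.
6 words, ⪯-incomp.

Antichain: [m, s, cpp, 333, p3cp3, pc3ccc].


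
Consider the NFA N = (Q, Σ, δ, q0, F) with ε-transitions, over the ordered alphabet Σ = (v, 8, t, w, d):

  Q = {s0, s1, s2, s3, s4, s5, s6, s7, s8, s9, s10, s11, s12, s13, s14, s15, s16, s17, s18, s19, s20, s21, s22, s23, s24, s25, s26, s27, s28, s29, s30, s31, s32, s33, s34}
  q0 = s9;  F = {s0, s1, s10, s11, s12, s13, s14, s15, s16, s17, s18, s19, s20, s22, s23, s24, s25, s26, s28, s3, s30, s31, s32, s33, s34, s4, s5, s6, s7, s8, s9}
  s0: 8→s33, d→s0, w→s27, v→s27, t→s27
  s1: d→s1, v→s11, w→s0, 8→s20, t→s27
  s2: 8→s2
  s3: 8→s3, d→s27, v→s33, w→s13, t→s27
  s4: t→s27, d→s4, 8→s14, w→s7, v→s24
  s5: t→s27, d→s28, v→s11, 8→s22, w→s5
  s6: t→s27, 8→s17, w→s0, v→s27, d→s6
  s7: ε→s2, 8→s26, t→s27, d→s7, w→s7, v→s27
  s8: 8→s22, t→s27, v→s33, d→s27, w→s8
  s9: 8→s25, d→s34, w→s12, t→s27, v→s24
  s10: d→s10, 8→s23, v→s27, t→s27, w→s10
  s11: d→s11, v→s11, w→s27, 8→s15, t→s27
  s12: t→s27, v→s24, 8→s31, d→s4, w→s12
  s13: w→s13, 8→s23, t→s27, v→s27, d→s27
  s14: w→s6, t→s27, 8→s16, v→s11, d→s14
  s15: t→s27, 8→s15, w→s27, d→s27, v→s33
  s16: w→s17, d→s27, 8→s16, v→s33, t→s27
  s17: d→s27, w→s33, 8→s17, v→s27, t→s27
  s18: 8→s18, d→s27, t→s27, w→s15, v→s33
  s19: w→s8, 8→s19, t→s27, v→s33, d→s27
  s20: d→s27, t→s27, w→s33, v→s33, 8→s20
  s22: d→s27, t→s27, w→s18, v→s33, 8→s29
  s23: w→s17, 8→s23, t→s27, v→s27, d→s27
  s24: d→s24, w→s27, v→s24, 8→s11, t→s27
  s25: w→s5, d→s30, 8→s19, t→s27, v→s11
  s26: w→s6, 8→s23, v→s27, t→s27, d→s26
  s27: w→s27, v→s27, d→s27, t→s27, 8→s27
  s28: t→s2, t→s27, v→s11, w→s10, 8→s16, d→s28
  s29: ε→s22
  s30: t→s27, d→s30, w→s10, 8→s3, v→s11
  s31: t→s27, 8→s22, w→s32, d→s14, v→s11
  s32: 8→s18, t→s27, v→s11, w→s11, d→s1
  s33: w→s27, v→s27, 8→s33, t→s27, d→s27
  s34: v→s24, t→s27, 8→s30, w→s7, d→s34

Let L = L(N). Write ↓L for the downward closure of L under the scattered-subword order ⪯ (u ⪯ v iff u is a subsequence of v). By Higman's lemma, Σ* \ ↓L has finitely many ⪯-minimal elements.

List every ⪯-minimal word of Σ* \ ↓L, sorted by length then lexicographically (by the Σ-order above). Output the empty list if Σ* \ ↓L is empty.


|Q|=35, |F|=31, |δ|=164 (2 ε).
min D↑ (32 st, q0=0, F={3}): 0:v→1,8→2,t→3,w→4,d→5 1:v→1,8→6,t→3,w→3,d→1 2:v→6,8→7,t→3,w→8,d→9 3:v→3,8→3,t→3,w→3,d→3 4:v→1,8→10,t→3,w→4,d→11 5:v→1,8→9,t→3,w→12,d→5 6:v→6,8→13,t→3,w→3,d→6 7:v→14,8→7,t→3,w→15,d→3 8:v→6,8→16,t→3,w→8,d→17 9:v→6,8→18,t→3,w→19,d→9 10:v→6,8→16,t→3,w→20,d→21 11:v→1,8→21,t→3,w→12,d→11 12:v→3,8→22,t→3,w→12,d→12 13:v→14,8→13,t→3,w→3,d→3 14:v→3,8→14,t→3,w→3,d→3 15:v→14,8→16,t→3,w→15,d→3 16:v→14,8→16,t→3,w→23,d→3 17:v→6,8→24,t→3,w→19,d→17 18:v→14,8→18,t→3,w→25,d→3 19:v→3,8→26,t→3,w→19,d→19 20:v→6,8→23,t→3,w→6,d→27 21:v→6,8→24,t→3,w→28,d→21 22:v→3,8→26,t→3,w→28,d→22 23:v→14,8→23,t→3,w→13,d→3 24:v→14,8→24,t→3,w→29,d→3 25:v→3,8→26,t→3,w→25,d→3 26:v→3,8→26,t→3,w→29,d→3 27:v→6,8→30,t→3,w→31,d→27 28:v→3,8→29,t→3,w→31,d→28 29:v→3,8→29,t→3,w→14,d→3 30:v→14,8→30,t→3,w→14,d→3 31:v→3,8→14,t→3,w→3,d→31 [Hopcroft].
't': N↓-sim [34, 2] end={s2,s27} rej; 1/1 single-dels accept.
'vw': |S_i|=[34, 5, 1] end={s27} — reject; 2/2 deletions ∈↓L.
'88d': run [34, 28, 15, 1] end={s27} — reject; 3/3 single-dels accept.
'dwv': |S_i|=[34, 23, 11, 1] end={s27} rej; 3/3 single-dels accept.
'88vv': |S_i|=[34, 28, 15, 2, 1] end={s27} rej; 4/4 single-dels accept.
'w8www': run [34, 28, 19, 11, 5, 1] end={s27} ∉↓L; 5/5 del acc.
6 minimals (antichain).

Antichain: [t, vw, 88d, dwv, 88vv, w8www].
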